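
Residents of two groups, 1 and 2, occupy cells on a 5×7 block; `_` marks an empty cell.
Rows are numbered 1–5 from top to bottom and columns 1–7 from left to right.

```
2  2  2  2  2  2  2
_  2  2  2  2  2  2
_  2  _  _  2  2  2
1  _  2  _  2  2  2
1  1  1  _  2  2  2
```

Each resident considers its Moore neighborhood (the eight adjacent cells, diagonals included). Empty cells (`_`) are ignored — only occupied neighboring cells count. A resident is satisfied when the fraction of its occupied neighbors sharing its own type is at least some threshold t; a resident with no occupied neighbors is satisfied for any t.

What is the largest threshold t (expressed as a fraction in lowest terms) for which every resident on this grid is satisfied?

1/3

Row 1: (1,1)2 2/2 · (1,2)2 4/4 · (1,3)2 5/5 · (1,4)2 5/5 · (1,5)2 5/5 · (1,6)2 5/5 · (1,7)2 3/3
Row 2: (2,2)2 5/5 · (2,3)2 6/6 · (2,4)2 6/6 · (2,5)2 7/7 · (2,6)2 8/8 · (2,7)2 5/5
Row 3: (3,2)2 3/4 · (3,5)2 6/6 · (3,6)2 8/8 · (3,7)2 5/5
Row 4: (4,1)1 2/3 · (4,3)2 1/3 · (4,5)2 5/5 · (4,6)2 8/8 · (4,7)2 5/5
Row 5: (5,1)1 2/2 · (5,2)1 3/4 · (5,3)1 1/2 · (5,5)2 3/3 · (5,6)2 5/5 · (5,7)2 3/3
The smallest same-type fraction is 1/3 at (4,3), which reduces to 1/3. Any threshold above that leaves this resident unsatisfied.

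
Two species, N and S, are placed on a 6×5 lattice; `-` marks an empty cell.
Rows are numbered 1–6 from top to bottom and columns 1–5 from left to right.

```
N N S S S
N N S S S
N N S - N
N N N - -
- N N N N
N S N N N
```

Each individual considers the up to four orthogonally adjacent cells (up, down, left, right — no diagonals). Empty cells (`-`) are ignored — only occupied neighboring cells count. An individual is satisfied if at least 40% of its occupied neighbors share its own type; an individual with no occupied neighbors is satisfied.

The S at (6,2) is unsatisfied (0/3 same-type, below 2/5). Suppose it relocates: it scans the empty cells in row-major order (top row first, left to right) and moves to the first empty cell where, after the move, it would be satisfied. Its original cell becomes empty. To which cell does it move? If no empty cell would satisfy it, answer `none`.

(3,4)

Vacating (6,2). Empty cells in order:
  (3,4): 2/3 same-type → satisfied — stop here.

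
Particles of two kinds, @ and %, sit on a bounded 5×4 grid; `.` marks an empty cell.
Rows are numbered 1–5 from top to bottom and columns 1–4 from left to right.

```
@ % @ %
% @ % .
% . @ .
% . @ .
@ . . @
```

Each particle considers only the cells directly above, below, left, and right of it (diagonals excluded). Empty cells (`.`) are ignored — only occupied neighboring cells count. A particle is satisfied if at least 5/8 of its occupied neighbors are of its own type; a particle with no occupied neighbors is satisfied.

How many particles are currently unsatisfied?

10

(1,1)@ 0/2 not
(1,2)% 0/3 not
(1,3)@ 0/3 not
(1,4)% 0/1 not
(2,1)% 1/3 not
(2,2)@ 0/3 not
(2,3)% 0/3 not
(3,1)% 2/2 satisfied
(3,3)@ 1/2 not
(4,1)% 1/2 not
(4,3)@ 1/1 satisfied
(5,1)@ 0/1 not
(5,4)@ 0/0 satisfied
Unsatisfied: (1,1), (1,2), (1,3), (1,4), (2,1), (2,2), (2,3), (3,3), (4,1), (5,1) — 10 in total.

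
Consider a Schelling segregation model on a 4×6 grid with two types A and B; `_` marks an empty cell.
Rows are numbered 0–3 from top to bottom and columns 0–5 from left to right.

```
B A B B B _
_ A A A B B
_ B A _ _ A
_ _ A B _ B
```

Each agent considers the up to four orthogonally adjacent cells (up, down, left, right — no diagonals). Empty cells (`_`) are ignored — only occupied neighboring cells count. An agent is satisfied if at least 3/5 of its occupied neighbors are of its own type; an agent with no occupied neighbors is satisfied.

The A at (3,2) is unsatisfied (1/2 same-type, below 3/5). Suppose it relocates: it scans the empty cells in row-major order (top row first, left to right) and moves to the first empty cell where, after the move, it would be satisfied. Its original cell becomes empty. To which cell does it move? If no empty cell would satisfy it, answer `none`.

Vacating (3,2). Empty cells in order:
  (0,5): 0/2 same-type → still unsatisfied.
  (1,0): 1/2 same-type → still unsatisfied.
  (2,0): 0/1 same-type → still unsatisfied.
  (2,3): 2/3 same-type → satisfied — stop here.

(2,3)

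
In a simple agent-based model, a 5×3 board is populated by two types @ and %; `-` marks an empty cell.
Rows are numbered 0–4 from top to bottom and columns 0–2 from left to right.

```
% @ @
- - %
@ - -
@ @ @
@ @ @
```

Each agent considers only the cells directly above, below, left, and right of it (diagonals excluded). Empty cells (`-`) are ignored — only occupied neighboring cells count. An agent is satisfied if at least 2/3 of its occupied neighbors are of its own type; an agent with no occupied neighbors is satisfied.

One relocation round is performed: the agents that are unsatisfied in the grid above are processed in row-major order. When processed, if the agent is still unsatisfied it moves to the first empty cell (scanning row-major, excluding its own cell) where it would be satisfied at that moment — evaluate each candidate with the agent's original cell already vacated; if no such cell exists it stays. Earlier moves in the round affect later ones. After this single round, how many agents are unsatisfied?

0

Initially unsatisfied (in order): (0,0), (0,1), (0,2), (1,2).
  (0,0): no empty cell satisfies it; stays.
  (0,1) → (2,1).
  (0,2) → (2,2).
  (1,2) → (0,1).
Resulting grid:
% % -
- - -
@ @ @
@ @ @
@ @ @
All satisfied now.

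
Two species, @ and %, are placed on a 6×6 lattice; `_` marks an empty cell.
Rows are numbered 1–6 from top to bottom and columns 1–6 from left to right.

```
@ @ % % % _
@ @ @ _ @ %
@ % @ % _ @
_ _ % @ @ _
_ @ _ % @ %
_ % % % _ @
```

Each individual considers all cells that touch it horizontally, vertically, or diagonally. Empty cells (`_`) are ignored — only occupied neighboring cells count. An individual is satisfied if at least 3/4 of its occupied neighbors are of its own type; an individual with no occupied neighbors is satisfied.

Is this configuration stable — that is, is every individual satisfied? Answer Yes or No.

(1,1)@ 3/3 satisfied
(1,2)@ 4/5 satisfied
(1,3)% 1/4 not
(1,4)% 2/4 not
(1,5)% 2/3 not
(2,1)@ 4/5 satisfied
(2,2)@ 6/8 satisfied
(2,3)@ 3/7 not
(2,5)@ 1/5 not
(2,6)% 1/3 not
(3,1)@ 2/3 not
(3,2)% 1/6 not
(3,3)@ 3/6 not
(3,4)% 1/6 not
(3,6)@ 2/3 not
(4,3)% 3/6 not
(4,4)@ 3/6 not
(4,5)@ 3/6 not
(5,2)@ 0/3 not
(5,4)% 3/6 not
(5,5)@ 3/6 not
(5,6)% 0/3 not
(6,2)% 1/2 not
(6,3)% 3/4 satisfied
(6,4)% 2/3 not
(6,6)@ 1/2 not
For instance (1,3) has only 1/4 same-type neighbors, below 3/4.

No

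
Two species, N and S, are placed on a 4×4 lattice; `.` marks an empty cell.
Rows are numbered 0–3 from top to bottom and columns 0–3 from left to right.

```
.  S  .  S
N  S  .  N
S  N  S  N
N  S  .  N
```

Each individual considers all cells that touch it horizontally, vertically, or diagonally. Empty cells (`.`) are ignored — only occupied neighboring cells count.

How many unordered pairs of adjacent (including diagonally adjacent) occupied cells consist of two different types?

Scan each occupied cell's neighbors to the right and below (and the two forward diagonals) so each pair is counted once.
From row 0: 2 unlike of 3 pairs (running 2/3).
From row 1: 4 unlike of 8 pairs (running 6/11).
From row 2: 6 unlike of 10 pairs (running 12/21).
From row 3: 1 unlike of 1 pairs (running 13/22).
Total adjacent occupied pairs: 22; unlike-type pairs: 13.

13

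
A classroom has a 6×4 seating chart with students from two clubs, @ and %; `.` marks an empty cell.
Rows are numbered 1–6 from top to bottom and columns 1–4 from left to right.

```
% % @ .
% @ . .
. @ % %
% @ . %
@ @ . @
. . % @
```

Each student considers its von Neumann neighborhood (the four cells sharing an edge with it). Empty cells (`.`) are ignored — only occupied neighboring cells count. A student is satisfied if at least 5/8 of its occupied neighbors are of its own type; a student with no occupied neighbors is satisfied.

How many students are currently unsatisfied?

(1,1)% 2/2 ok
(1,2)% 1/3 unhappy
(1,3)@ 0/1 unhappy
(2,1)% 1/2 unhappy
(2,2)@ 1/3 unhappy
(3,2)@ 2/3 ok
(3,3)% 1/2 unhappy
(3,4)% 2/2 ok
(4,1)% 0/2 unhappy
(4,2)@ 2/3 ok
(4,4)% 1/2 unhappy
(5,1)@ 1/2 unhappy
(5,2)@ 2/2 ok
(5,4)@ 1/2 unhappy
(6,3)% 0/1 unhappy
(6,4)@ 1/2 unhappy
Unsatisfied: (1,2), (1,3), (2,1), (2,2), (3,3), (4,1), (4,4), (5,1), (5,4), (6,3), (6,4) — 11 in total.

11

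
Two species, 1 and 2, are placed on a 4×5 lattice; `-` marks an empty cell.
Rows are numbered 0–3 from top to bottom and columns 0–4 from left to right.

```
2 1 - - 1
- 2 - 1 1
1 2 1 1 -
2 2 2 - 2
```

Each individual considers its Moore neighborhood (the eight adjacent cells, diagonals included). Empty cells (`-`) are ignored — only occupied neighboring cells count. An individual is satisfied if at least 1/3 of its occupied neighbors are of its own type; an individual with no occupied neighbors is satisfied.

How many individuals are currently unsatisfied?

3

Row 0: (0,0)2 1/2 ok · (0,1)1 0/2 unhappy · (0,4)1 2/2 ok
Row 1: (1,1)2 2/5 ok · (1,3)1 4/4 ok · (1,4)1 3/3 ok
Row 2: (2,0)1 0/4 unhappy · (2,1)2 4/6 ok · (2,2)1 2/6 ok · (2,3)1 3/5 ok
Row 3: (3,0)2 2/3 ok · (3,1)2 3/5 ok · (3,2)2 2/4 ok · (3,4)2 0/1 unhappy
Unsatisfied: (0,1), (2,0), (3,4) — 3 in total.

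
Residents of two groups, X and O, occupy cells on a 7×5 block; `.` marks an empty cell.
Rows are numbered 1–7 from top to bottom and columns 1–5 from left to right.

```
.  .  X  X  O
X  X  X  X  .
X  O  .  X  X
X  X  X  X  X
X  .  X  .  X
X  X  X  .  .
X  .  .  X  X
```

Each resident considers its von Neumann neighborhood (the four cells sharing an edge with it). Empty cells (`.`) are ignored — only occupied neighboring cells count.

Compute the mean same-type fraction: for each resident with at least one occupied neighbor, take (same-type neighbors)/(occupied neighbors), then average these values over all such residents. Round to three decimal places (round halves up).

0.867

(1,3)X 2/2
(1,4)X 2/3
(1,5)O 0/1
(2,1)X 2/2
(2,2)X 2/3
(2,3)X 3/3
(2,4)X 3/3
(3,1)X 2/3
(3,2)O 0/3
(3,4)X 3/3
(3,5)X 2/2
(4,1)X 3/3
(4,2)X 2/3
(4,3)X 3/3
(4,4)X 3/3
(4,5)X 3/3
(5,1)X 2/2
(5,3)X 2/2
(5,5)X 1/1
(6,1)X 3/3
(6,2)X 2/2
(6,3)X 2/2
(7,1)X 1/1
(7,4)X 1/1
(7,5)X 1/1
Sum over 25 residents: 2/2 + 2/3 + 0/1 + 2/2 + 2/3 + 3/3 + 3/3 + 2/3 + 0/3 + 3/3 + 2/2 + 3/3 + 2/3 + 3/3 + 3/3 + 3/3 + 2/2 + 2/2 + 1/1 + 3/3 + 2/2 + 2/2 + 1/1 + 1/1 + 1/1 = 65/3; mean = 65/3 ÷ 25 = 13/15 = 0.866666… → 0.867.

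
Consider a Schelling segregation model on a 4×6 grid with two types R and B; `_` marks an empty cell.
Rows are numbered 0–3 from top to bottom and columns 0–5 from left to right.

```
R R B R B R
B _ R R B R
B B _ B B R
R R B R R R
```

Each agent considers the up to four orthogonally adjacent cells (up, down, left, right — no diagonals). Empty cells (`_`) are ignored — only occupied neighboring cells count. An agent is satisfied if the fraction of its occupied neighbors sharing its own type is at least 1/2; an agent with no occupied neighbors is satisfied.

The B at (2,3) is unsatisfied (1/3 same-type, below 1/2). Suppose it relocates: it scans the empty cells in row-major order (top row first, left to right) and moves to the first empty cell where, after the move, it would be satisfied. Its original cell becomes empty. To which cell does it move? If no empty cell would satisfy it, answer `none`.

Vacating (2,3). Empty cells in order:
  (1,1): 2/4 same-type → satisfied — stop here.

(1,1)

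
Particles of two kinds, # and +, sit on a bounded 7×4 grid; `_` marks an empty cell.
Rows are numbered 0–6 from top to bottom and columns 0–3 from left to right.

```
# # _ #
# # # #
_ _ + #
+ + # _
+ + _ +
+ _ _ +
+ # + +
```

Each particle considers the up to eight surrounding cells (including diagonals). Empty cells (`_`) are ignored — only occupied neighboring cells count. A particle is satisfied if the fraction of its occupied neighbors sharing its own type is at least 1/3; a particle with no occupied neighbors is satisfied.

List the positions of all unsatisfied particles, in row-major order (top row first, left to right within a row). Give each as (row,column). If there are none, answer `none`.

(2,2), (3,2), (6,1)

Row 0: (0,0)# 3/3 ✓ · (0,1)# 4/4 ✓ · (0,3)# 2/2 ✓
Row 1: (1,0)# 3/3 ✓ · (1,1)# 4/5 ✓ · (1,2)# 5/6 ✓ · (1,3)# 3/4 ✓
Row 2: (2,2)+ 1/6 ✗ · (2,3)# 3/4 ✓
Row 3: (3,0)+ 3/3 ✓ · (3,1)+ 4/5 ✓ · (3,2)# 1/5 ✗
Row 4: (4,0)+ 4/4 ✓ · (4,1)+ 4/5 ✓ · (4,3)+ 1/2 ✓
Row 5: (5,0)+ 3/4 ✓ · (5,3)+ 3/3 ✓
Row 6: (6,0)+ 1/2 ✓ · (6,1)# 0/3 ✗ · (6,2)+ 2/3 ✓ · (6,3)+ 2/2 ✓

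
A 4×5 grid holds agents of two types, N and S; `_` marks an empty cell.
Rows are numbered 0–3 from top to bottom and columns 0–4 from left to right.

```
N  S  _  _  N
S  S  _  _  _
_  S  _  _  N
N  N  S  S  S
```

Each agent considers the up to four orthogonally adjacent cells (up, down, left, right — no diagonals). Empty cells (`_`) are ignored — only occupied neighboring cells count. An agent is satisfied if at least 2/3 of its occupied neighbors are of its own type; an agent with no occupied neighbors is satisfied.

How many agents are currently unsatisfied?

(0,0)N 0/2 ✗
(0,1)S 1/2 ✗
(0,4)N 0/0 ✓
(1,0)S 1/2 ✗
(1,1)S 3/3 ✓
(2,1)S 1/2 ✗
(2,4)N 0/1 ✗
(3,0)N 1/1 ✓
(3,1)N 1/3 ✗
(3,2)S 1/2 ✗
(3,3)S 2/2 ✓
(3,4)S 1/2 ✗
Unsatisfied: (0,0), (0,1), (1,0), (2,1), (2,4), (3,1), (3,2), (3,4) — 8 in total.

8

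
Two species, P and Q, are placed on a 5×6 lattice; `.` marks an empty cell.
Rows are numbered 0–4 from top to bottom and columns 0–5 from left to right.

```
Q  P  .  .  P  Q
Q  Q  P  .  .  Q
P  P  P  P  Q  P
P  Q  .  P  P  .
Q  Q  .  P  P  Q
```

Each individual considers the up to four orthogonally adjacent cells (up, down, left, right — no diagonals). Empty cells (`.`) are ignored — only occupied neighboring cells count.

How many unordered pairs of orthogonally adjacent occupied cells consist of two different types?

14

Scan each occupied cell's neighbors to the right and below so each pair is counted once.
Row 0: Q(0,0)–P(0,1)≠ Q(0,0)–Q(1,0)= P(0,1)–Q(1,1)≠ P(0,4)–Q(0,5)≠ Q(0,5)–Q(1,5)=  → 3/5 unlike.
Row 1: Q(1,0)–Q(1,1)= Q(1,0)–P(2,0)≠ Q(1,1)–P(1,2)≠ Q(1,1)–P(2,1)≠ P(1,2)–P(2,2)= Q(1,5)–P(2,5)≠  → 4/6 unlike.
Row 2: P(2,0)–P(2,1)= P(2,0)–P(3,0)= P(2,1)–P(2,2)= P(2,1)–Q(3,1)≠ P(2,2)–P(2,3)= P(2,3)–Q(2,4)≠ P(2,3)–P(3,3)= Q(2,4)–P(2,5)≠ Q(2,4)–P(3,4)≠  → 4/9 unlike.
Row 3: P(3,0)–Q(3,1)≠ P(3,0)–Q(4,0)≠ Q(3,1)–Q(4,1)= P(3,3)–P(3,4)= P(3,3)–P(4,3)= P(3,4)–P(4,4)=  → 2/6 unlike.
Row 4: Q(4,0)–Q(4,1)= P(4,3)–P(4,4)= P(4,4)–Q(4,5)≠  → 1/3 unlike.
Total adjacent occupied pairs: 29; unlike-type pairs: 14.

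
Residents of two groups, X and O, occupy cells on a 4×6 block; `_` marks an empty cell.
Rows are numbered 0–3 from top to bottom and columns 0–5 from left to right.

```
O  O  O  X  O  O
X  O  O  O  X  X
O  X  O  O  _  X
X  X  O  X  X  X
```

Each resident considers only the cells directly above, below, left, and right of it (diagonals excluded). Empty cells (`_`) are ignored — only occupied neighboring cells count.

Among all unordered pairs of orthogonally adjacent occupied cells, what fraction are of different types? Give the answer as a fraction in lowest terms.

Scan each occupied cell's neighbors to the right and below so each pair is counted once.
Row 0: O(0,0)–O(0,1)= O(0,0)–X(1,0)≠ O(0,1)–O(0,2)= O(0,1)–O(1,1)= O(0,2)–X(0,3)≠ O(0,2)–O(1,2)= X(0,3)–O(0,4)≠ X(0,3)–O(1,3)≠ O(0,4)–O(0,5)= O(0,4)–X(1,4)≠ O(0,5)–X(1,5)≠  → 6/11 unlike.
Row 1: X(1,0)–O(1,1)≠ X(1,0)–O(2,0)≠ O(1,1)–O(1,2)= O(1,1)–X(2,1)≠ O(1,2)–O(1,3)= O(1,2)–O(2,2)= O(1,3)–X(1,4)≠ O(1,3)–O(2,3)= X(1,4)–X(1,5)= X(1,5)–X(2,5)=  → 4/10 unlike.
Row 2: O(2,0)–X(2,1)≠ O(2,0)–X(3,0)≠ X(2,1)–O(2,2)≠ X(2,1)–X(3,1)= O(2,2)–O(2,3)= O(2,2)–O(3,2)= O(2,3)–X(3,3)≠ X(2,5)–X(3,5)=  → 4/8 unlike.
Row 3: X(3,0)–X(3,1)= X(3,1)–O(3,2)≠ O(3,2)–X(3,3)≠ X(3,3)–X(3,4)= X(3,4)–X(3,5)=  → 2/5 unlike.
Total adjacent occupied pairs: 34; unlike-type pairs: 16.
16/34 reduces to 8/17.

8/17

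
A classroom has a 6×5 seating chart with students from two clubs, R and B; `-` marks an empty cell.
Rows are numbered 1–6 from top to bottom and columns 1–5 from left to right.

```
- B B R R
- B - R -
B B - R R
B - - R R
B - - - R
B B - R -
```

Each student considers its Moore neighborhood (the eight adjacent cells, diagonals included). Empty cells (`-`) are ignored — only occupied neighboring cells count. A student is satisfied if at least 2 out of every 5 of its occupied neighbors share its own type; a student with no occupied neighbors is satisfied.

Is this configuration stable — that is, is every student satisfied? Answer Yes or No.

Row 1: (1,2)B 2/2 ✓ · (1,3)B 2/4 ✓ · (1,4)R 2/3 ✓ · (1,5)R 2/2 ✓
Row 2: (2,2)B 4/4 ✓ · (2,4)R 4/5 ✓
Row 3: (3,1)B 3/3 ✓ · (3,2)B 3/3 ✓ · (3,4)R 4/4 ✓ · (3,5)R 4/4 ✓
Row 4: (4,1)B 3/3 ✓ · (4,4)R 4/4 ✓ · (4,5)R 4/4 ✓
Row 5: (5,1)B 3/3 ✓ · (5,5)R 3/3 ✓
Row 6: (6,1)B 2/2 ✓ · (6,2)B 2/2 ✓ · (6,4)R 1/1 ✓
All meet the threshold, so the configuration is stable.

Yes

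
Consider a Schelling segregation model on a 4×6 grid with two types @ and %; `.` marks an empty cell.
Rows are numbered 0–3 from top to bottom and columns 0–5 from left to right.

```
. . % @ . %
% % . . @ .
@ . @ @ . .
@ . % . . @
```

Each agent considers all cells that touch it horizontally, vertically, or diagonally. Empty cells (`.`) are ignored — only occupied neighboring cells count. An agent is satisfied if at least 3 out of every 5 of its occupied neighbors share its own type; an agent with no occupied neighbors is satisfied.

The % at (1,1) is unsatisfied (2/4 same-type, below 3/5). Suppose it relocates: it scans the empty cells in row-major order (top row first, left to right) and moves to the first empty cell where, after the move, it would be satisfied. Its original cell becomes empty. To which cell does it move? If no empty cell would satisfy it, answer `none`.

(0,0)

Vacating (1,1). Empty cells in order:
  (0,0): 1/1 same-type → satisfied — stop here.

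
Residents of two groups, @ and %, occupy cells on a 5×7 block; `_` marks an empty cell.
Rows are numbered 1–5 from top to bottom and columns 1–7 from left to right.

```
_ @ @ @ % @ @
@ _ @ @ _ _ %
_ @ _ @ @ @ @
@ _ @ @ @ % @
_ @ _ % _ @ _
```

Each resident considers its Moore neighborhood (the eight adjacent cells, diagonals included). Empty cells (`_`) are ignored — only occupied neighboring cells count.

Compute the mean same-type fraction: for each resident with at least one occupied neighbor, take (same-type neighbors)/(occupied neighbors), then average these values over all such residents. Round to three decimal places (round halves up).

(1,2)@ 3/3
(1,3)@ 4/4
(1,4)@ 3/4
(1,5)% 0/3
(1,6)@ 1/3
(1,7)@ 1/2
(2,1)@ 2/2
(2,3)@ 6/6
(2,4)@ 5/6
(2,7)% 0/4
(3,2)@ 4/4
(3,4)@ 6/6
(3,5)@ 5/6
(3,6)@ 4/6
(3,7)@ 2/4
(4,1)@ 2/2
(4,3)@ 4/5
(4,4)@ 4/5
(4,5)@ 5/7
(4,6)% 0/6
(4,7)@ 3/4
(5,2)@ 2/2
(5,4)% 0/3
(5,6)@ 2/3
Sum over 24 residents: 3/3 + 4/4 + 3/4 + 0/3 + 1/3 + 1/2 + 2/2 + 6/6 + 5/6 + 0/4 + 4/4 + 6/6 + 5/6 + 4/6 + 2/4 + 2/2 + 4/5 + 4/5 + 5/7 + 0/6 + 3/4 + 2/2 + 0/3 + 2/3 = 3391/210; mean = 3391/210 ÷ 24 = 3391/5040 = 0.672817… → 0.673.

0.673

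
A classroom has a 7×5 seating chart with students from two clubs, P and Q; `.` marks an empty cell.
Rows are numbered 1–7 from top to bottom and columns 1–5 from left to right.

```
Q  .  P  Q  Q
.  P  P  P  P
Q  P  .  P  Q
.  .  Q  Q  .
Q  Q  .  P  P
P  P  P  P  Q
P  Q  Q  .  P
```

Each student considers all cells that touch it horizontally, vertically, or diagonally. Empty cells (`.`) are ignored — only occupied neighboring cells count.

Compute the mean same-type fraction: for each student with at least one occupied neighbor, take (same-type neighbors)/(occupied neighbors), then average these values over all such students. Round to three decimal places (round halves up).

Row 1: (1,1)Q 0/1 · (1,3)P 3/4 · (1,4)Q 1/5 · (1,5)Q 1/3
Row 2: (2,2)P 3/5 · (2,3)P 5/6 · (2,4)P 4/7 · (2,5)P 2/5
Row 3: (3,1)Q 0/2 · (3,2)P 2/4 · (3,4)P 3/6 · (3,5)Q 1/4
Row 4: (4,3)Q 2/5 · (4,4)Q 2/5
Row 5: (5,1)Q 1/3 · (5,2)Q 2/5 · (5,4)P 3/6 · (5,5)P 2/4
Row 6: (6,1)P 2/5 · (6,2)P 3/7 · (6,3)P 3/6 · (6,4)P 4/6 · (6,5)Q 0/4
Row 7: (7,1)P 2/3 · (7,2)Q 1/5 · (7,3)Q 1/4 · (7,5)P 1/2
Sum over 27 students: 0/1 + 3/4 + 1/5 + 1/3 + 3/5 + 5/6 + 4/7 + 2/5 + 0/2 + 2/4 + 3/6 + 1/4 + 2/5 + 2/5 + 1/3 + 2/5 + 3/6 + 2/4 + 2/5 + 3/7 + 3/6 + 4/6 + 0/4 + 2/3 + 1/5 + 1/4 + 1/2 = 133/12; mean = 133/12 ÷ 27 = 133/324 = 0.410493… → 0.410.

0.410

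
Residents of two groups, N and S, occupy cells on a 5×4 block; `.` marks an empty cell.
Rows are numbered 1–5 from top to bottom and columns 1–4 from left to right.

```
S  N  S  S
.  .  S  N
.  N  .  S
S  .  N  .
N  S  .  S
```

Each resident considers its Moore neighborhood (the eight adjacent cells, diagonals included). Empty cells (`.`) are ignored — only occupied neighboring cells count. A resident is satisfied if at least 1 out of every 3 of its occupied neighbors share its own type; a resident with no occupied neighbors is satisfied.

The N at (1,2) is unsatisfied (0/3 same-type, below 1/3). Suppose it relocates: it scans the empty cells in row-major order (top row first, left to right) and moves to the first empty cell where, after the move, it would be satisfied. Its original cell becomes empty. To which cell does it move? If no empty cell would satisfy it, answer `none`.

Vacating (1,2). Empty cells in order:
  (2,1): 1/2 same-type → satisfied — stop here.

(2,1)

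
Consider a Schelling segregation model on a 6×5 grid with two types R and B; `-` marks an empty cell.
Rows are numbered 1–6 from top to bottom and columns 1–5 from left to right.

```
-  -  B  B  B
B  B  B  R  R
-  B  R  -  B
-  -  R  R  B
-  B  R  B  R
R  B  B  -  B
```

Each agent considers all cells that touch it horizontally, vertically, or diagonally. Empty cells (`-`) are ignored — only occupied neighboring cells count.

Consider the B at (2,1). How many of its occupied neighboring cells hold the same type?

Occupied neighbors of (2,1): (2,2)=B, (3,2)=B.
Same type (B): 2 of 2.

2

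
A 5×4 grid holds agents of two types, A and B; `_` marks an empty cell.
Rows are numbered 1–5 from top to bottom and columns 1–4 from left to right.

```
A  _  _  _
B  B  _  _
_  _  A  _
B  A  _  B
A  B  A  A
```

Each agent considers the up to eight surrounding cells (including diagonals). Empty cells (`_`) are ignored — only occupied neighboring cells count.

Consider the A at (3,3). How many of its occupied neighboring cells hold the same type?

Occupied neighbors of (3,3): (2,2)=B, (4,2)=A, (4,4)=B.
Same type (A): 1 of 3.

1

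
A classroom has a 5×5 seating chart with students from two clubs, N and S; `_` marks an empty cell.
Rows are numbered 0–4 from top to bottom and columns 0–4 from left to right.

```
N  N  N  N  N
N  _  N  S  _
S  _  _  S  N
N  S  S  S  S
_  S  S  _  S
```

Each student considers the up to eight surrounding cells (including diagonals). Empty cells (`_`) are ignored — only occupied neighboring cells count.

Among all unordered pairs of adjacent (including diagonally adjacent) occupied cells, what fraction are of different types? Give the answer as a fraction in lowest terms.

Scan each occupied cell's neighbors to the right and below (and the two forward diagonals) so each pair is counted once.
Row 0: N(0,0)–N(0,1)= N(0,0)–N(1,0)= N(0,1)–N(0,2)= N(0,1)–N(1,2)= N(0,1)–N(1,0)= N(0,2)–N(0,3)= N(0,2)–N(1,2)= N(0,2)–S(1,3)≠ N(0,3)–N(0,4)= N(0,3)–S(1,3)≠ N(0,3)–N(1,2)= N(0,4)–S(1,3)≠  → 3/12 unlike.
Row 1: N(1,0)–S(2,0)≠ N(1,2)–S(1,3)≠ N(1,2)–S(2,3)≠ S(1,3)–S(2,3)= S(1,3)–N(2,4)≠  → 4/5 unlike.
Row 2: S(2,0)–N(3,0)≠ S(2,0)–S(3,1)= S(2,3)–N(2,4)≠ S(2,3)–S(3,3)= S(2,3)–S(3,4)= S(2,3)–S(3,2)= N(2,4)–S(3,4)≠ N(2,4)–S(3,3)≠  → 4/8 unlike.
Row 3: N(3,0)–S(3,1)≠ N(3,0)–S(4,1)≠ S(3,1)–S(3,2)= S(3,1)–S(4,1)= S(3,1)–S(4,2)= S(3,2)–S(3,3)= S(3,2)–S(4,2)= S(3,2)–S(4,1)= S(3,3)–S(3,4)= S(3,3)–S(4,4)= S(3,3)–S(4,2)= S(3,4)–S(4,4)=  → 2/12 unlike.
Row 4: S(4,1)–S(4,2)=  → 0/1 unlike.
Total adjacent occupied pairs: 38; unlike-type pairs: 13.
13/38 is already in lowest terms.

13/38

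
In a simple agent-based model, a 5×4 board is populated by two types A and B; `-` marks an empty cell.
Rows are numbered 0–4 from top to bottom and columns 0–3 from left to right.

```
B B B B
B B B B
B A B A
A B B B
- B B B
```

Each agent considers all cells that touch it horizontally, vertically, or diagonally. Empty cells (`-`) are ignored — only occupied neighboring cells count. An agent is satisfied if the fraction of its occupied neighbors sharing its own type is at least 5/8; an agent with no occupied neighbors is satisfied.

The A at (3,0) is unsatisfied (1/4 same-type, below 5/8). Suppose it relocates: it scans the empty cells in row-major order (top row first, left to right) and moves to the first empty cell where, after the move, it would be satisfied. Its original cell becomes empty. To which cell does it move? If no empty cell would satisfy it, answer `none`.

Vacating (3,0). Empty cells in order:
  (4,0): 0/2 same-type → still unsatisfied.

none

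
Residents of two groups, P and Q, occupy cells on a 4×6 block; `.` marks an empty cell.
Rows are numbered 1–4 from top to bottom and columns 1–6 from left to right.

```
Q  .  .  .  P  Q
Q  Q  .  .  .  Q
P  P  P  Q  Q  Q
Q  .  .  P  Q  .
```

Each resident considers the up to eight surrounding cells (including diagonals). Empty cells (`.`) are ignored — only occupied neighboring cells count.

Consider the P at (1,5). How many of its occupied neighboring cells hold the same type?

Occupied neighbors of (1,5): (1,6)=Q, (2,6)=Q.
Same type (P): 0 of 2.

0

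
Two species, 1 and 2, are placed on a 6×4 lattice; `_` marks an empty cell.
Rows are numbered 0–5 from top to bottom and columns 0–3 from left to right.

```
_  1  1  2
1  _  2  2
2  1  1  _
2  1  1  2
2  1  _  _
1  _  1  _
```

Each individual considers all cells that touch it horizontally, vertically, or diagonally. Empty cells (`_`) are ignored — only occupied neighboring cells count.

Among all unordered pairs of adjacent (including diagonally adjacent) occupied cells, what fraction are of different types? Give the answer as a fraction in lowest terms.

1/2

Scan each occupied cell's neighbors to the right and below (and the two forward diagonals) so each pair is counted once.
From row 0: 4 unlike of 8 pairs (running 4/8).
From row 1: 4 unlike of 6 pairs (running 8/14).
From row 2: 4 unlike of 10 pairs (running 12/24).
From row 3: 4 unlike of 8 pairs (running 16/32).
From row 4: 2 unlike of 4 pairs (running 18/36).
Total adjacent occupied pairs: 36; unlike-type pairs: 18.
18/36 reduces to 1/2.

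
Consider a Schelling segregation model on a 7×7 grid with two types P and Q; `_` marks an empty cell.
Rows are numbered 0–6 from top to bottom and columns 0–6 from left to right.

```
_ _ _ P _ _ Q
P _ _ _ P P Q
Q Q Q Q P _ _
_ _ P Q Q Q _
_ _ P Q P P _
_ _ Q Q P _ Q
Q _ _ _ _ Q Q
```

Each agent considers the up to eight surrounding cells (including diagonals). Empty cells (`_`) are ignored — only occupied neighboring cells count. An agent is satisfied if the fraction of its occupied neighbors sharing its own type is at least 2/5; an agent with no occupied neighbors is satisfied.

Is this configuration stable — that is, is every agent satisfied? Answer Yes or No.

No

(0,3)P 1/1 satisfied
(0,6)Q 1/2 satisfied
(1,0)P 0/2 not
(1,4)P 3/4 satisfied
(1,5)P 2/4 satisfied
(1,6)Q 1/2 satisfied
(2,0)Q 1/2 satisfied
(2,1)Q 2/4 satisfied
(2,2)Q 3/4 satisfied
(2,3)Q 3/6 satisfied
(2,4)P 2/6 not
(3,2)P 1/6 not
(3,3)Q 4/8 satisfied
(3,4)Q 4/7 satisfied
(3,5)Q 1/4 not
(4,2)P 1/5 not
(4,3)Q 4/8 satisfied
(4,4)P 2/7 not
(4,5)P 2/5 satisfied
(5,2)Q 2/3 satisfied
(5,3)Q 2/5 satisfied
(5,4)P 2/5 satisfied
(5,6)Q 2/3 satisfied
(6,0)Q 0/0 satisfied
(6,5)Q 2/3 satisfied
(6,6)Q 2/2 satisfied
For instance (1,0) has only 0/2 same-type neighbors, below 2/5.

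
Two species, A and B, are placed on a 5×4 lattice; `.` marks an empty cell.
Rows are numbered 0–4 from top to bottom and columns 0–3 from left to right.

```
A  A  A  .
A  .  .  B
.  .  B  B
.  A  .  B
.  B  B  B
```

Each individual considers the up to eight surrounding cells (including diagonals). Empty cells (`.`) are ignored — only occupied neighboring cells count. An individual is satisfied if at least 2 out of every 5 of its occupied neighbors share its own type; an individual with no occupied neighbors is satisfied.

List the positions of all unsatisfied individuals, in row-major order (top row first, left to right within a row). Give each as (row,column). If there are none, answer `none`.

(0,0)A 2/2 ok
(0,1)A 3/3 ok
(0,2)A 1/2 ok
(1,0)A 2/2 ok
(1,3)B 2/3 ok
(2,2)B 3/4 ok
(2,3)B 3/3 ok
(3,1)A 0/3 unhappy
(3,3)B 4/4 ok
(4,1)B 1/2 ok
(4,2)B 3/4 ok
(4,3)B 2/2 ok

(3,1)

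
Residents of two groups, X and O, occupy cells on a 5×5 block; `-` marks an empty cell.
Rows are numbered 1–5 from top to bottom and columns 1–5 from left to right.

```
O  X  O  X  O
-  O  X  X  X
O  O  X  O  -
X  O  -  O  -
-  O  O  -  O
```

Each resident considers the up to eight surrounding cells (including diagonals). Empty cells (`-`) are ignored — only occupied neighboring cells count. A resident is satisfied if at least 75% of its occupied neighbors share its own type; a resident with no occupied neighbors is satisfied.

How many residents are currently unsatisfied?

(1,1)O 1/2 unhappy
(1,2)X 1/4 unhappy
(1,3)O 1/5 unhappy
(1,4)X 3/5 unhappy
(1,5)O 0/3 unhappy
(2,2)O 4/7 unhappy
(2,3)X 4/8 unhappy
(2,4)X 4/7 unhappy
(2,5)X 2/4 unhappy
(3,1)O 3/4 ok
(3,2)O 3/6 unhappy
(3,3)X 2/7 unhappy
(3,4)O 1/5 unhappy
(4,1)X 0/4 unhappy
(4,2)O 4/6 unhappy
(4,4)O 3/4 ok
(5,2)O 2/3 unhappy
(5,3)O 3/3 ok
(5,5)O 1/1 ok
Unsatisfied: (1,1), (1,2), (1,3), (1,4), (1,5), (2,2), (2,3), (2,4), (2,5), (3,2), (3,3), (3,4), (4,1), (4,2), (5,2) — 15 in total.

15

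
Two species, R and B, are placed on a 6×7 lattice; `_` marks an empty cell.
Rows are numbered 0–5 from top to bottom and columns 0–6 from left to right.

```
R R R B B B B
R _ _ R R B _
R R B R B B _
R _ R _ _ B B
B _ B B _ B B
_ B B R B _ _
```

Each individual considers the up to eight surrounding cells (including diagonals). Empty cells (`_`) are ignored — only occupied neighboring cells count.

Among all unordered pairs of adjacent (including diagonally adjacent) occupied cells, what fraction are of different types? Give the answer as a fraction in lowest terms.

Scan each occupied cell's neighbors to the right and below (and the two forward diagonals) so each pair is counted once.
From row 0: 6 unlike of 17 pairs (running 6/17).
From row 1: 5 unlike of 12 pairs (running 11/29).
From row 2: 4 unlike of 13 pairs (running 15/42).
From row 3: 3 unlike of 8 pairs (running 18/50).
From row 4: 2 unlike of 10 pairs (running 20/60).
From row 5: 2 unlike of 3 pairs (running 22/63).
Total adjacent occupied pairs: 63; unlike-type pairs: 22.
22/63 is already in lowest terms.

22/63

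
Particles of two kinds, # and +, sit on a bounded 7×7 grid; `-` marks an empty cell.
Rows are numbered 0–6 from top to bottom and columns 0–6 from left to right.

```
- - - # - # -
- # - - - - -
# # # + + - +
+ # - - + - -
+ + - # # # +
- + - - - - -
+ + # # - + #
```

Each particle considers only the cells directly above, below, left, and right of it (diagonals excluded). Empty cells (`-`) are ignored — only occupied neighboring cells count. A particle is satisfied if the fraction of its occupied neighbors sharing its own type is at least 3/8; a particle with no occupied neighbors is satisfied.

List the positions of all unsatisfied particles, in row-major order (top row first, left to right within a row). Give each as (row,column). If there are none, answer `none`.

(0,3)# 0/0 ✓
(0,5)# 0/0 ✓
(1,1)# 1/1 ✓
(2,0)# 1/2 ✓
(2,1)# 4/4 ✓
(2,2)# 1/2 ✓
(2,3)+ 1/2 ✓
(2,4)+ 2/2 ✓
(2,6)+ 0/0 ✓
(3,0)+ 1/3 ✗
(3,1)# 1/3 ✗
(3,4)+ 1/2 ✓
(4,0)+ 2/2 ✓
(4,1)+ 2/3 ✓
(4,3)# 1/1 ✓
(4,4)# 2/3 ✓
(4,5)# 1/2 ✓
(4,6)+ 0/1 ✗
(5,1)+ 2/2 ✓
(6,0)+ 1/1 ✓
(6,1)+ 2/3 ✓
(6,2)# 1/2 ✓
(6,3)# 1/1 ✓
(6,5)+ 0/1 ✗
(6,6)# 0/1 ✗

(3,0), (3,1), (4,6), (6,5), (6,6)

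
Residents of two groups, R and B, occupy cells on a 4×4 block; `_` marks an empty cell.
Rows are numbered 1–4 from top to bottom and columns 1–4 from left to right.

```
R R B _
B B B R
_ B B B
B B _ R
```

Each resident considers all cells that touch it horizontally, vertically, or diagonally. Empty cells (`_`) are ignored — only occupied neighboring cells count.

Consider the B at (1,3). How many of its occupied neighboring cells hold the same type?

2

Occupied neighbors of (1,3): (1,2)=R, (2,2)=B, (2,3)=B, (2,4)=R.
Same type (B): 2 of 4.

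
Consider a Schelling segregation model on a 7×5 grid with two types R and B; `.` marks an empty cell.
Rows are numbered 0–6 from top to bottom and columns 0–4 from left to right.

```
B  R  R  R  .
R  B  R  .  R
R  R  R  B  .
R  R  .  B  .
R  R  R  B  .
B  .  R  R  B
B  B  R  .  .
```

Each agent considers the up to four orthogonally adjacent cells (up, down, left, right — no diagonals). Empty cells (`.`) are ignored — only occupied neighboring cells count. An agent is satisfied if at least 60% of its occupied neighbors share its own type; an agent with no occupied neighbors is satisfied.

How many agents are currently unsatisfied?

11

Row 0: (0,0)B 0/2 not · (0,1)R 1/3 not · (0,2)R 3/3 satisfied · (0,3)R 1/1 satisfied
Row 1: (1,0)R 1/3 not · (1,1)B 0/4 not · (1,2)R 2/3 satisfied · (1,4)R 0/0 satisfied
Row 2: (2,0)R 3/3 satisfied · (2,1)R 3/4 satisfied · (2,2)R 2/3 satisfied · (2,3)B 1/2 not
Row 3: (3,0)R 3/3 satisfied · (3,1)R 3/3 satisfied · (3,3)B 2/2 satisfied
Row 4: (4,0)R 2/3 satisfied · (4,1)R 3/3 satisfied · (4,2)R 2/3 satisfied · (4,3)B 1/3 not
Row 5: (5,0)B 1/2 not · (5,2)R 3/3 satisfied · (5,3)R 1/3 not · (5,4)B 0/1 not
Row 6: (6,0)B 2/2 satisfied · (6,1)B 1/2 not · (6,2)R 1/2 not
Unsatisfied: (0,0), (0,1), (1,0), (1,1), (2,3), (4,3), (5,0), (5,3), (5,4), (6,1), (6,2) — 11 in total.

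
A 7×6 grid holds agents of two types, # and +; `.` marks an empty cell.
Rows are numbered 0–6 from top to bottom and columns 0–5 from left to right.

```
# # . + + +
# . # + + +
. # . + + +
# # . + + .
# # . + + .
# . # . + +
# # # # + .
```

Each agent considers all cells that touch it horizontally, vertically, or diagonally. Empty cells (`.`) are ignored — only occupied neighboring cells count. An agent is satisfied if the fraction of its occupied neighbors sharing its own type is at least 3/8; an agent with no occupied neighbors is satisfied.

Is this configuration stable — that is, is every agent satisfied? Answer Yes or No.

Row 0: (0,0)# 2/2 satisfied · (0,1)# 3/3 satisfied · (0,3)+ 3/4 satisfied · (0,4)+ 5/5 satisfied · (0,5)+ 3/3 satisfied
Row 1: (1,0)# 3/3 satisfied · (1,2)# 2/5 satisfied · (1,3)+ 5/6 satisfied · (1,4)+ 8/8 satisfied · (1,5)+ 5/5 satisfied
Row 2: (2,1)# 4/4 satisfied · (2,3)+ 5/6 satisfied · (2,4)+ 7/7 satisfied · (2,5)+ 4/4 satisfied
Row 3: (3,0)# 4/4 satisfied · (3,1)# 4/4 satisfied · (3,3)+ 5/5 satisfied · (3,4)+ 6/6 satisfied
Row 4: (4,0)# 4/4 satisfied · (4,1)# 5/5 satisfied · (4,3)+ 4/5 satisfied · (4,4)+ 5/5 satisfied
Row 5: (5,0)# 4/4 satisfied · (5,2)# 4/5 satisfied · (5,4)+ 4/5 satisfied · (5,5)+ 3/3 satisfied
Row 6: (6,0)# 2/2 satisfied · (6,1)# 4/4 satisfied · (6,2)# 3/3 satisfied · (6,3)# 2/4 satisfied · (6,4)+ 2/3 satisfied
All meet the threshold, so the configuration is stable.

Yes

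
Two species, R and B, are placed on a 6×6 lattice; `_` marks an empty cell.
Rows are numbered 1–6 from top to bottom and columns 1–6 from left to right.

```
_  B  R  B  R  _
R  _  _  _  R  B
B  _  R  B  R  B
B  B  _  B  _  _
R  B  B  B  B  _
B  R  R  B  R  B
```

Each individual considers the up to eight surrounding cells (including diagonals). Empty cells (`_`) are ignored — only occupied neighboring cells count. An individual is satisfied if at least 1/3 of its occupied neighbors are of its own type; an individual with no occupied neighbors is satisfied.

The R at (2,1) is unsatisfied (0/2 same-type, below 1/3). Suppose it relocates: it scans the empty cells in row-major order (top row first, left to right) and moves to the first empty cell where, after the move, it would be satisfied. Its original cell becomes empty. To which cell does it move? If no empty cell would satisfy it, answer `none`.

(1,6)

Vacating (2,1). Empty cells in order:
  (1,1): 0/1 same-type → still unsatisfied.
  (1,6): 2/3 same-type → satisfied — stop here.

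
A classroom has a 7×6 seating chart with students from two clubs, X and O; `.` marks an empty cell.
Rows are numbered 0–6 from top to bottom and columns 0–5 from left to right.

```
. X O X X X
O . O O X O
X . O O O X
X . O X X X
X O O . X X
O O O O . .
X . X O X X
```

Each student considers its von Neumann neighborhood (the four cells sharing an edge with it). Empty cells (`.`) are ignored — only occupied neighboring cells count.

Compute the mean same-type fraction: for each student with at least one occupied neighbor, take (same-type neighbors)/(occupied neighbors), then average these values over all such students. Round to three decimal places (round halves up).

0.571

(0,1)X 0/1
(0,2)O 1/3
(0,3)X 1/3
(0,4)X 3/3
(0,5)X 1/2
(1,0)O 0/1
(1,2)O 3/3
(1,3)O 2/4
(1,4)X 1/4
(1,5)O 0/3
(2,0)X 1/2
(2,2)O 3/3
(2,3)O 3/4
(2,4)O 1/4
(2,5)X 1/3
(3,0)X 2/2
(3,2)O 2/3
(3,3)X 1/3
(3,4)X 3/4
(3,5)X 3/3
(4,0)X 1/3
(4,1)O 2/3
(4,2)O 3/3
(4,4)X 2/2
(4,5)X 2/2
(5,0)O 1/3
(5,1)O 3/3
(5,2)O 3/4
(5,3)O 2/2
(6,0)X 0/1
(6,2)X 0/2
(6,3)O 1/3
(6,4)X 1/2
(6,5)X 1/1
Sum over 34 students: 0/1 + 1/3 + 1/3 + 3/3 + 1/2 + 0/1 + 3/3 + 2/4 + 1/4 + 0/3 + 1/2 + 3/3 + 3/4 + 1/4 + 1/3 + 2/2 + 2/3 + 1/3 + 3/4 + 3/3 + 1/3 + 2/3 + 3/3 + 2/2 + 2/2 + 1/3 + 3/3 + 3/4 + 2/2 + 0/1 + 0/2 + 1/3 + 1/2 + 1/1 = 233/12; mean = 233/12 ÷ 34 = 233/408 = 0.571078… → 0.571.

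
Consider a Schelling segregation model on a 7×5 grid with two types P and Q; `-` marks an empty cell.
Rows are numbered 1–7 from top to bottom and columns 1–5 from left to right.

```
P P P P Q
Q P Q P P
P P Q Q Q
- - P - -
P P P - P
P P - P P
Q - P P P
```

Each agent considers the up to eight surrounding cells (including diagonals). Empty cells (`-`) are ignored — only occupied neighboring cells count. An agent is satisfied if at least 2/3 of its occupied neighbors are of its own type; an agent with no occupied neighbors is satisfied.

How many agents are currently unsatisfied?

Row 1: (1,1)P 2/3 ok · (1,2)P 3/5 unhappy · (1,3)P 4/5 ok · (1,4)P 3/5 unhappy · (1,5)Q 0/3 unhappy
Row 2: (2,1)Q 0/5 unhappy · (2,2)P 5/8 unhappy · (2,3)Q 2/8 unhappy · (2,4)P 3/8 unhappy · (2,5)P 2/5 unhappy
Row 3: (3,1)P 2/3 ok · (3,2)P 3/6 unhappy · (3,3)Q 2/6 unhappy · (3,4)Q 3/6 unhappy · (3,5)Q 1/3 unhappy
Row 4: (4,3)P 3/5 unhappy
Row 5: (5,1)P 3/3 ok · (5,2)P 5/5 ok · (5,3)P 4/4 ok · (5,5)P 2/2 ok
Row 6: (6,1)P 3/4 ok · (6,2)P 5/6 ok · (6,4)P 6/6 ok · (6,5)P 4/4 ok
Row 7: (7,1)Q 0/2 unhappy · (7,3)P 3/3 ok · (7,4)P 4/4 ok · (7,5)P 3/3 ok
Unsatisfied: (1,2), (1,4), (1,5), (2,1), (2,2), (2,3), (2,4), (2,5), (3,2), (3,3), (3,4), (3,5), (4,3), (7,1) — 14 in total.

14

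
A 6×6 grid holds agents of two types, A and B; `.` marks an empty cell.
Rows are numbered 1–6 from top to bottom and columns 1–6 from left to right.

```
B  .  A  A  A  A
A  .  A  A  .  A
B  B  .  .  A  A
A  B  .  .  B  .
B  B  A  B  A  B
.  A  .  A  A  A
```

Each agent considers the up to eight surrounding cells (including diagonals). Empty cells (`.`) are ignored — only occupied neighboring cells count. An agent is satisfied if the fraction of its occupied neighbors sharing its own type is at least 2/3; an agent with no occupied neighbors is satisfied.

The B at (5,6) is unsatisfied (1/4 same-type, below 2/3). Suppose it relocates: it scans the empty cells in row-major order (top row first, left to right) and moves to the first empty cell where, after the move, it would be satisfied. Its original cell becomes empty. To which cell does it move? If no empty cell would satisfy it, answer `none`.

Vacating (5,6). Empty cells in order:
  (1,2): 1/4 same-type → still unsatisfied.
  (2,2): 3/6 same-type → still unsatisfied.
  (2,5): 0/7 same-type → still unsatisfied.
  (3,3): 2/4 same-type → still unsatisfied.
  (3,4): 1/4 same-type → still unsatisfied.
  (4,3): 4/5 same-type → satisfied — stop here.

(4,3)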